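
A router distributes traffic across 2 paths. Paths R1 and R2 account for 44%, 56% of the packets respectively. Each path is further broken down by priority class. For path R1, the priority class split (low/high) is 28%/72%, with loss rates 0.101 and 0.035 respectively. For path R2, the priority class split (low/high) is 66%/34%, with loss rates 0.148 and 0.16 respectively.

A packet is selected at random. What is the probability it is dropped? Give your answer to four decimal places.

P(L) ≈ 0.1087

P(L|R1) = 0.28·0.101 + 0.72·0.035 = 0.02828 + 0.0252 = 0.05348
P(L|R2) = 0.66·0.148 + 0.34·0.16 = 0.09768 + 0.0544 = 0.15208
Then overall,
P(L) = 0.44·0.05348 + 0.56·0.15208
      = 0.0235312 + 0.0851648 = 0.108696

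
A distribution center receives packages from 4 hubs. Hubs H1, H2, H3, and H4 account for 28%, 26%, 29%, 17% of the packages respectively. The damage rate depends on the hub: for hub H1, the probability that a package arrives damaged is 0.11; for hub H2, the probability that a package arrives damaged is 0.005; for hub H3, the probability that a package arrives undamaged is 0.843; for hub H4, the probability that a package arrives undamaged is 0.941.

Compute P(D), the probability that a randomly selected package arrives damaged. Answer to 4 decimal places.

P(D|H3) = 1 − 0.843 = 0.157.
P(D|H4) = 1 − 0.941 = 0.059.
P(D) = P(D|H1)·P(H1) + P(D|H2)·P(H2) + P(D|H3)·P(H3) + P(D|H4)·P(H4)
      = 0.11·0.28 + 0.005·0.26 + 0.157·0.29 + 0.059·0.17
      = 0.0308 + 0.0013 + 0.04553 + 0.01003 = 0.08766

P(D) ≈ 0.0877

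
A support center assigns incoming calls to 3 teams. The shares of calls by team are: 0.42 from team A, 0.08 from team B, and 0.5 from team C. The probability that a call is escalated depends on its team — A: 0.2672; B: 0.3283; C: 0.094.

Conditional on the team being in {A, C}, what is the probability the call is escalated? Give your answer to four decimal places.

Let S = {A, C}.
P(S) = 0.42 + 0.5 = 0.92.
P(E ∩ S) = 0.2672·0.42 + 0.094·0.5 = 0.112224 + 0.047 = 0.159224.
P(E | S) = 0.159224 / 0.92 = 0.173070…

0.1731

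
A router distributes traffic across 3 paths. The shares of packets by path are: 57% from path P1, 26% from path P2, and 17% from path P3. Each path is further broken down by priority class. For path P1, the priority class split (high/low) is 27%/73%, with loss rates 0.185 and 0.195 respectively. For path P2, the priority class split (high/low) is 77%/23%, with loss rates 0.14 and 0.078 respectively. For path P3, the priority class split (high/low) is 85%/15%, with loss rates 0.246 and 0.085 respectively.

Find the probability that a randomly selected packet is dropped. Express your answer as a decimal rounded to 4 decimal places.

P(L|P1) = 0.27·0.185 + 0.73·0.195 = 0.04995 + 0.14235 = 0.1923
P(L|P2) = 0.77·0.14 + 0.23·0.078 = 0.1078 + 0.01794 = 0.12574
P(L|P3) = 0.85·0.246 + 0.15·0.085 = 0.2091 + 0.01275 = 0.22185
Then overall,
P(L) = 0.57·0.1923 + 0.26·0.12574 + 0.17·0.22185
      = 0.109611 + 0.0326924 + 0.0377145 = 0.1800179

P(L) ≈ 0.1800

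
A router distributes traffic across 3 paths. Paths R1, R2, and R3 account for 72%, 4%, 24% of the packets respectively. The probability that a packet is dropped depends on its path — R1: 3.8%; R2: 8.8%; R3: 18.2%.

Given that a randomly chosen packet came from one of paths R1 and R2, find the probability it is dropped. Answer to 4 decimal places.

Let S = {R1, R2}.
P(S) = 0.72 + 0.04 = 0.76.
P(L ∩ S) = 0.038·0.72 + 0.088·0.04 = 0.02736 + 0.00352 = 0.03088.
P(L | S) = 0.03088 / 0.76 = 0.040632…

P(L|S) ≈ 0.0406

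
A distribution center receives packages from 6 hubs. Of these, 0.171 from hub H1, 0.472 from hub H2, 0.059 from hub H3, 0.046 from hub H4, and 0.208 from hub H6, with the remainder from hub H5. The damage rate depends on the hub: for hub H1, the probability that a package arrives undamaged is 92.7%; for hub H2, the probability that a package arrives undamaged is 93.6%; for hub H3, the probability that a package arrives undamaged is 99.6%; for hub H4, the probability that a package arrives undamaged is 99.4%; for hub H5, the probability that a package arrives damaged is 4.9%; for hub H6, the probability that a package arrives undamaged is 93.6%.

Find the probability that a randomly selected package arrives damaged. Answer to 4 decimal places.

P(H5) = 1 − (0.171 + 0.472 + 0.059 + 0.046 + 0.208) = 0.044.
P(D|H1) = 1 − 0.927 = 0.073.
P(D|H2) = 1 − 0.936 = 0.064.
P(D|H3) = 1 − 0.996 = 0.004.
P(D|H4) = 1 − 0.994 = 0.006.
P(D|H6) = 1 − 0.936 = 0.064.
Summing over the partition,
P(D) = P(D|H1)·P(H1) + P(D|H2)·P(H2) + P(D|H3)·P(H3) + P(D|H4)·P(H4) + P(D|H5)·P(H5) + P(D|H6)·P(H6)
      = 0.073·0.171 + 0.064·0.472 + 0.004·0.059 + 0.006·0.046 + 0.049·0.044 + 0.064·0.208
      = 0.012483 + 0.030208 + 0.000236 + 0.000276 + 0.002156 + 0.013312 = 0.058671

P(D) ≈ 0.0587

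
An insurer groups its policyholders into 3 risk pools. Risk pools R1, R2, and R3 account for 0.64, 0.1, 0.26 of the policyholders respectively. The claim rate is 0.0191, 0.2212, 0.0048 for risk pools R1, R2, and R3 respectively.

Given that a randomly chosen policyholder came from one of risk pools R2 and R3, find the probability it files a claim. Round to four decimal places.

0.0649

Let S = {R2, R3}.
P(S) = 0.1 + 0.26 = 0.36.
P(C ∩ S) = 0.2212·0.1 + 0.0048·0.26 = 0.02212 + 0.001248 = 0.023368.
P(C | S) = 0.023368 / 0.36 = 0.064911…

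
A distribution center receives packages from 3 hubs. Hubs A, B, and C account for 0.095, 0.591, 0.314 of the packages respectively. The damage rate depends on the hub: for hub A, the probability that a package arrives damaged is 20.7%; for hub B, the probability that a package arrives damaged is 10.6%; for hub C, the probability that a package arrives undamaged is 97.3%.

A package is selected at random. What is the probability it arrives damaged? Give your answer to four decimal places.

P(D) ≈ 0.0908

P(D|C) = 1 − 0.973 = 0.027.
P(D) = P(D|A)·P(A) + P(D|B)·P(B) + P(D|C)·P(C)
      = 0.207·0.095 + 0.106·0.591 + 0.027·0.314
      = 0.019665 + 0.062646 + 0.008478 = 0.090789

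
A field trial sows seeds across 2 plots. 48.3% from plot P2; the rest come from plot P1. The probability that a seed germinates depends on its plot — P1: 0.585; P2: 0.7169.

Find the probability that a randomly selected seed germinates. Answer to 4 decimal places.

P(P1) = 1 − (0.483) = 0.517.
Using total probability over the partition,
P(G) = P(G|P1)·P(P1) + P(G|P2)·P(P2)
      = 0.585·0.517 + 0.7169·0.483
      = 0.302445 + 0.3462627 = 0.6487077

0.6487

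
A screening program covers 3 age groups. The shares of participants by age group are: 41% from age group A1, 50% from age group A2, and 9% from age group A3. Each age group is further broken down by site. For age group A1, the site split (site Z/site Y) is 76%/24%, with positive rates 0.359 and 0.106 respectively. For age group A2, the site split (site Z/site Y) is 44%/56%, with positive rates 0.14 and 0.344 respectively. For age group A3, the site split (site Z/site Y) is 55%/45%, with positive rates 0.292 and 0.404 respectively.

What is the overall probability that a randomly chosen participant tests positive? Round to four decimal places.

P(T) ≈ 0.2802

P(T|A1) = 0.76·0.359 + 0.24·0.106 = 0.27284 + 0.02544 = 0.29828
P(T|A2) = 0.44·0.14 + 0.56·0.344 = 0.0616 + 0.19264 = 0.25424
P(T|A3) = 0.55·0.292 + 0.45·0.404 = 0.1606 + 0.1818 = 0.3424
Then overall,
P(T) = 0.41·0.29828 + 0.5·0.25424 + 0.09·0.3424
      = 0.1222948 + 0.12712 + 0.030816 = 0.2802308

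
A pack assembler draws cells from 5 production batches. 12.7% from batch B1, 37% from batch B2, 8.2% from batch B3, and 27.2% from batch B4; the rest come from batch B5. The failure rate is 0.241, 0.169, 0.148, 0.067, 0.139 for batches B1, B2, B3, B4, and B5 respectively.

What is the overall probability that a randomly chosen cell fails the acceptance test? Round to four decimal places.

P(F) ≈ 0.1442

P(B5) = 1 − (0.127 + 0.37 + 0.082 + 0.272) = 0.149.
P(F) = P(F|B1)·P(B1) + P(F|B2)·P(B2) + P(F|B3)·P(B3) + P(F|B4)·P(B4) + P(F|B5)·P(B5)
      = 0.241·0.127 + 0.169·0.37 + 0.148·0.082 + 0.067·0.272 + 0.139·0.149
      = 0.030607 + 0.06253 + 0.012136 + 0.018224 + 0.020711 = 0.144208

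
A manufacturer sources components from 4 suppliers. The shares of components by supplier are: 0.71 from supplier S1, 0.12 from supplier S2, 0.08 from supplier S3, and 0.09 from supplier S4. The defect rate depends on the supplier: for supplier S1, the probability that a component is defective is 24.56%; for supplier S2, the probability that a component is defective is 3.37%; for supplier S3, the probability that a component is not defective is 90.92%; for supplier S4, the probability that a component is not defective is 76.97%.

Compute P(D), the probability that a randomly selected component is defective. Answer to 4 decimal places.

P(D|S3) = 1 − 0.9092 = 0.0908.
P(D|S4) = 1 − 0.7697 = 0.2303.
P(D) = P(D|S1)·P(S1) + P(D|S2)·P(S2) + P(D|S3)·P(S3) + P(D|S4)·P(S4)
      = 0.2456·0.71 + 0.0337·0.12 + 0.0908·0.08 + 0.2303·0.09
      = 0.174376 + 0.004044 + 0.007264 + 0.020727 = 0.206411

0.2064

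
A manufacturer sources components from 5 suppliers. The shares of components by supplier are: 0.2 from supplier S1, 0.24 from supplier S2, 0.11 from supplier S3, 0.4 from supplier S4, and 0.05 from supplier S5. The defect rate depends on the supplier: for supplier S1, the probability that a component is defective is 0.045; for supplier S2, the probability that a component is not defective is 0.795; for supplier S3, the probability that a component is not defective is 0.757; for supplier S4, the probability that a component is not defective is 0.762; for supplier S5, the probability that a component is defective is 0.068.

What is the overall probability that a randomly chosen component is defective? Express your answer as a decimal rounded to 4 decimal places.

P(D|S2) = 1 − 0.795 = 0.205.
P(D|S3) = 1 − 0.757 = 0.243.
P(D|S4) = 1 − 0.762 = 0.238.
P(D) = P(D|S1)·P(S1) + P(D|S2)·P(S2) + P(D|S3)·P(S3) + P(D|S4)·P(S4) + P(D|S5)·P(S5)
      = 0.045·0.2 + 0.205·0.24 + 0.243·0.11 + 0.238·0.4 + 0.068·0.05
      = 0.009 + 0.0492 + 0.02673 + 0.0952 + 0.0034 = 0.18353

P(D) ≈ 0.1835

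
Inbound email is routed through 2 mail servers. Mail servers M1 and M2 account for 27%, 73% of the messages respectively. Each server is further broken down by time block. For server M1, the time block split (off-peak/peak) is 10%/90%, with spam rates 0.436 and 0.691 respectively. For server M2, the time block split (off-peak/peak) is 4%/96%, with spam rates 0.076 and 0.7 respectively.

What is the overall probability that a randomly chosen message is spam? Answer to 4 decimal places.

P(S|M1) = 0.1·0.436 + 0.9·0.691 = 0.0436 + 0.6219 = 0.6655
P(S|M2) = 0.04·0.076 + 0.96·0.7 = 0.00304 + 0.672 = 0.67504
Then overall,
P(S) = 0.27·0.6655 + 0.73·0.67504
      = 0.179685 + 0.4927792 = 0.6724642

P(S) ≈ 0.6725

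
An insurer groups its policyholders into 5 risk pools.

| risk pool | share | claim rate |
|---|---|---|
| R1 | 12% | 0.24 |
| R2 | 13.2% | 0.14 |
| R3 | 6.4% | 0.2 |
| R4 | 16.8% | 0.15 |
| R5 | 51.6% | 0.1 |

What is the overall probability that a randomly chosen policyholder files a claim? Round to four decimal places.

Summing over the partition,
P(C) = P(C|R1)·P(R1) + P(C|R2)·P(R2) + P(C|R3)·P(R3) + P(C|R4)·P(R4) + P(C|R5)·P(R5)
      = 0.24·0.12 + 0.14·0.132 + 0.2·0.064 + 0.15·0.168 + 0.1·0.516
      = 0.0288 + 0.01848 + 0.0128 + 0.0252 + 0.0516 = 0.13688

0.1369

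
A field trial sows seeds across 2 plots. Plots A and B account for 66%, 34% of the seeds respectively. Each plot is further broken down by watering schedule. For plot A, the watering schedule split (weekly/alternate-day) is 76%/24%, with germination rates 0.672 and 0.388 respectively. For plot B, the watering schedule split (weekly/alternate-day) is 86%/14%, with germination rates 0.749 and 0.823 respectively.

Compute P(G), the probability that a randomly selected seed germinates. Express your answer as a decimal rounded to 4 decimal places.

0.6567

P(G|A) = 0.76·0.672 + 0.24·0.388 = 0.51072 + 0.09312 = 0.60384
P(G|B) = 0.86·0.749 + 0.14·0.823 = 0.64414 + 0.11522 = 0.75936
By total probability over the outer partition,
P(G) = 0.66·0.60384 + 0.34·0.75936
      = 0.3985344 + 0.2581824 = 0.6567168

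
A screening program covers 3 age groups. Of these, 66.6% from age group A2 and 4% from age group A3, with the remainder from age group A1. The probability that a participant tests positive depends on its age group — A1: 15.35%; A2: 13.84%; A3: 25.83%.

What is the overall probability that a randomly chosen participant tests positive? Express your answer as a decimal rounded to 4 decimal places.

P(A1) = 1 − (0.666 + 0.04) = 0.294.
P(T) = P(T|A1)·P(A1) + P(T|A2)·P(A2) + P(T|A3)·P(A3)
      = 0.1535·0.294 + 0.1384·0.666 + 0.2583·0.04
      = 0.045129 + 0.0921744 + 0.010332 = 0.1476354

0.1476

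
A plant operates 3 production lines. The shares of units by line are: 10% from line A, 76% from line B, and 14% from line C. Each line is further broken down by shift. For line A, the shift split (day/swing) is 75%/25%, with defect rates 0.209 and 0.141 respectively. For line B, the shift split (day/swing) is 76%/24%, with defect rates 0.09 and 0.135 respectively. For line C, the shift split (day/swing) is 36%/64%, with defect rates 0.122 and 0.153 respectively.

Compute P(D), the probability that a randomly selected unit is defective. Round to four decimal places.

0.1157

P(D|A) = 0.75·0.209 + 0.25·0.141 = 0.15675 + 0.03525 = 0.192
P(D|B) = 0.76·0.09 + 0.24·0.135 = 0.0684 + 0.0324 = 0.1008
P(D|C) = 0.36·0.122 + 0.64·0.153 = 0.04392 + 0.09792 = 0.14184
Then overall,
P(D) = 0.1·0.192 + 0.76·0.1008 + 0.14·0.14184
      = 0.0192 + 0.076608 + 0.0198576 = 0.1156656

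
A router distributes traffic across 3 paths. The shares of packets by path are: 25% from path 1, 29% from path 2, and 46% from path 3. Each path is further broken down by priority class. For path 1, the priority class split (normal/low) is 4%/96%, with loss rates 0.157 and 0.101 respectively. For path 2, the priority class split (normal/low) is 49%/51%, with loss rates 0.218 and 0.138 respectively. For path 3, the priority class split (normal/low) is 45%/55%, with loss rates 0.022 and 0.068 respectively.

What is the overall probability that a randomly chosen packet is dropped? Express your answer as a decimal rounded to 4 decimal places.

P(L|1) = 0.04·0.157 + 0.96·0.101 = 0.00628 + 0.09696 = 0.10324
P(L|2) = 0.49·0.218 + 0.51·0.138 = 0.10682 + 0.07038 = 0.1772
P(L|3) = 0.45·0.022 + 0.55·0.068 = 0.0099 + 0.0374 = 0.0473
Then overall,
P(L) = 0.25·0.10324 + 0.29·0.1772 + 0.46·0.0473
      = 0.02581 + 0.051388 + 0.021758 = 0.098956

P(L) ≈ 0.0990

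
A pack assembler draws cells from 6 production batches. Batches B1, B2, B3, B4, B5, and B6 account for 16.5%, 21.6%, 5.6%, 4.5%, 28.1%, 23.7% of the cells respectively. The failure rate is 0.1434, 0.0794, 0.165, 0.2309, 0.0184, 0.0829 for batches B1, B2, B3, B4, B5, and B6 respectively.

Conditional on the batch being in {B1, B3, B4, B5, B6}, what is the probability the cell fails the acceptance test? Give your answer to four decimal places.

0.0869

Let S = {B1, B3, B4, B5, B6}.
P(S) = 0.165 + 0.056 + 0.045 + 0.281 + 0.237 = 0.784.
P(F ∩ S) = 0.1434·0.165 + 0.165·0.056 + 0.2309·0.045 + 0.0184·0.281 + 0.0829·0.237 = 0.023661 + 0.00924 + 0.0103905 + 0.0051704 + 0.0196473 = 0.0681092.
P(F | S) = 0.0681092 / 0.784 = 0.086874…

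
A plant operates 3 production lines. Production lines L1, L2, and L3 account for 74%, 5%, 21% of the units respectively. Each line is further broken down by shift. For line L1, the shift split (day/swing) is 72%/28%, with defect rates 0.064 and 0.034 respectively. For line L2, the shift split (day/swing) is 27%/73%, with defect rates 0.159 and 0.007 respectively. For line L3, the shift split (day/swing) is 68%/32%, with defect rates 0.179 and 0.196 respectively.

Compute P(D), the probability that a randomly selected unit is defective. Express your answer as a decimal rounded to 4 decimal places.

P(D|L1) = 0.72·0.064 + 0.28·0.034 = 0.04608 + 0.00952 = 0.0556
P(D|L2) = 0.27·0.159 + 0.73·0.007 = 0.04293 + 0.00511 = 0.04804
P(D|L3) = 0.68·0.179 + 0.32·0.196 = 0.12172 + 0.06272 = 0.18444
Then overall,
P(D) = 0.74·0.0556 + 0.05·0.04804 + 0.21·0.18444
      = 0.041144 + 0.002402 + 0.0387324 = 0.0822784

0.0823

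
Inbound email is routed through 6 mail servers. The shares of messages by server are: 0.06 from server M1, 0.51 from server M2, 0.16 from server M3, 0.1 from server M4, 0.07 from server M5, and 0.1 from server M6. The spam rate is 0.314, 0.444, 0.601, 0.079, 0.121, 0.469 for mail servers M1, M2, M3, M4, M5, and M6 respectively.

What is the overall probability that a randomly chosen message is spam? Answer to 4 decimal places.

P(S) ≈ 0.4047

P(S) = P(S|M1)·P(M1) + P(S|M2)·P(M2) + P(S|M3)·P(M3) + P(S|M4)·P(M4) + P(S|M5)·P(M5) + P(S|M6)·P(M6)
      = 0.314·0.06 + 0.444·0.51 + 0.601·0.16 + 0.079·0.1 + 0.121·0.07 + 0.469·0.1
      = 0.01884 + 0.22644 + 0.09616 + 0.0079 + 0.00847 + 0.0469 = 0.40471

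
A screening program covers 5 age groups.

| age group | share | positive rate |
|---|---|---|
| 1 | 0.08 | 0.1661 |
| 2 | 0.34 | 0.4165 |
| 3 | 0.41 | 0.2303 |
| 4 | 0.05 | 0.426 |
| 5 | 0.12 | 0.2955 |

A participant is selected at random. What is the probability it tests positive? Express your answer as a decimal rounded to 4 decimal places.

P(T) = P(T|1)·P(1) + P(T|2)·P(2) + P(T|3)·P(3) + P(T|4)·P(4) + P(T|5)·P(5)
      = 0.1661·0.08 + 0.4165·0.34 + 0.2303·0.41 + 0.426·0.05 + 0.2955·0.12
      = 0.013288 + 0.14161 + 0.094423 + 0.0213 + 0.03546 = 0.306081

0.3061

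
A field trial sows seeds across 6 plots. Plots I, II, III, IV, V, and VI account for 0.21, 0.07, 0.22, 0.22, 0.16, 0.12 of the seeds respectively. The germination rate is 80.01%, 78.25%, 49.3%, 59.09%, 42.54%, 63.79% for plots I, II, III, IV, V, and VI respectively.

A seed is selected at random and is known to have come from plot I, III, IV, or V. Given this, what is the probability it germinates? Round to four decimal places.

0.5859

Let S = {I, III, IV, V}.
P(S) = 0.21 + 0.22 + 0.22 + 0.16 = 0.81.
P(G ∩ S) = 0.8001·0.21 + 0.493·0.22 + 0.5909·0.22 + 0.4254·0.16 = 0.168021 + 0.10846 + 0.129998 + 0.068064 = 0.474543.
P(G | S) = 0.474543 / 0.81 = 0.585856…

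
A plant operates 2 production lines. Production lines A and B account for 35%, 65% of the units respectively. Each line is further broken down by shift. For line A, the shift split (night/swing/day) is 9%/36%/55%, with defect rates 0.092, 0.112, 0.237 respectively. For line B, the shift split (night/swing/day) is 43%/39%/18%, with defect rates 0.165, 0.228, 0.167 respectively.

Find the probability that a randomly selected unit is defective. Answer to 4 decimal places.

0.1861

P(D|A) = 0.09·0.092 + 0.36·0.112 + 0.55·0.237 = 0.00828 + 0.04032 + 0.13035 = 0.17895
P(D|B) = 0.43·0.165 + 0.39·0.228 + 0.18·0.167 = 0.07095 + 0.08892 + 0.03006 = 0.18993
By total probability over the outer partition,
P(D) = 0.35·0.17895 + 0.65·0.18993
      = 0.0626325 + 0.1234545 = 0.186087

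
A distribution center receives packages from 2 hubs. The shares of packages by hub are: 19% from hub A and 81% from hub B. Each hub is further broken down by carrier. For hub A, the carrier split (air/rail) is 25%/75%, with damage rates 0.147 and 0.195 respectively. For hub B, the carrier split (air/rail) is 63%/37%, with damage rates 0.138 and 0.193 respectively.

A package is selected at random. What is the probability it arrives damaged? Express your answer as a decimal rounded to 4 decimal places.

0.1630

P(D|A) = 0.25·0.147 + 0.75·0.195 = 0.03675 + 0.14625 = 0.183
P(D|B) = 0.63·0.138 + 0.37·0.193 = 0.08694 + 0.07141 = 0.15835
By total probability over the outer partition,
P(D) = 0.19·0.183 + 0.81·0.15835
      = 0.03477 + 0.1282635 = 0.1630335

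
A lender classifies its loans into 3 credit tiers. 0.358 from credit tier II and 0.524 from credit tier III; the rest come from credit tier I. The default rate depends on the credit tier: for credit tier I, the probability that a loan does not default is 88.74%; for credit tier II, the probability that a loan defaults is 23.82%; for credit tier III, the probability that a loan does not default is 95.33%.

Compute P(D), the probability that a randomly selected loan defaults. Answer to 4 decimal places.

0.1230

P(I) = 1 − (0.358 + 0.524) = 0.118.
P(D|I) = 1 − 0.8874 = 0.1126.
P(D|III) = 1 − 0.9533 = 0.0467.
P(D) = P(D|I)·P(I) + P(D|II)·P(II) + P(D|III)·P(III)
      = 0.1126·0.118 + 0.2382·0.358 + 0.0467·0.524
      = 0.0132868 + 0.0852756 + 0.0244708 = 0.1230332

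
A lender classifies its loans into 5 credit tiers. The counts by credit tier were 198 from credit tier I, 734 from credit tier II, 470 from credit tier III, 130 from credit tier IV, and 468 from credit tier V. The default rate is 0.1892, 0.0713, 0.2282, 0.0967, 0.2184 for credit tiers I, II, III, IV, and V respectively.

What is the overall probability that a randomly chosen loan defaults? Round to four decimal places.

Total: 198 + 734 + 470 + 130 + 468 = 2000.
P(I) = 198/2000 = 0.099. P(II) = 734/2000 = 0.367. P(III) = 470/2000 = 0.235. P(IV) = 130/2000 = 0.065. P(V) = 468/2000 = 0.234.
P(D) = P(D|I)·P(I) + P(D|II)·P(II) + P(D|III)·P(III) + P(D|IV)·P(IV) + P(D|V)·P(V)
      = 0.1892·0.099 + 0.0713·0.367 + 0.2282·0.235 + 0.0967·0.065 + 0.2184·0.234
      = 0.0187308 + 0.0261671 + 0.053627 + 0.0062855 + 0.0511056 = 0.155916

P(D) ≈ 0.1559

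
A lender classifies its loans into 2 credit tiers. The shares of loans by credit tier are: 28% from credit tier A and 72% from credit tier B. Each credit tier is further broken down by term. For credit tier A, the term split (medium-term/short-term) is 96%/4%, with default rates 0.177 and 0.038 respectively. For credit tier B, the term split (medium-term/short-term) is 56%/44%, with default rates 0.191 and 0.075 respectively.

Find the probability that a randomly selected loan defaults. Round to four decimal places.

0.1488

P(D|A) = 0.96·0.177 + 0.04·0.038 = 0.16992 + 0.00152 = 0.17144
P(D|B) = 0.56·0.191 + 0.44·0.075 = 0.10696 + 0.033 = 0.13996
Then overall,
P(D) = 0.28·0.17144 + 0.72·0.13996
      = 0.0480032 + 0.1007712 = 0.1487744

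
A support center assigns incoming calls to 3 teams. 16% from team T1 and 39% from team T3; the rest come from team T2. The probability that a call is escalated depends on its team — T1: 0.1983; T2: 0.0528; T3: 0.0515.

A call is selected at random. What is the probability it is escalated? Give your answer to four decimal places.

0.0756

P(T2) = 1 − (0.16 + 0.39) = 0.45.
By the law of total probability,
P(E) = P(E|T1)·P(T1) + P(E|T2)·P(T2) + P(E|T3)·P(T3)
      = 0.1983·0.16 + 0.0528·0.45 + 0.0515·0.39
      = 0.031728 + 0.02376 + 0.020085 = 0.075573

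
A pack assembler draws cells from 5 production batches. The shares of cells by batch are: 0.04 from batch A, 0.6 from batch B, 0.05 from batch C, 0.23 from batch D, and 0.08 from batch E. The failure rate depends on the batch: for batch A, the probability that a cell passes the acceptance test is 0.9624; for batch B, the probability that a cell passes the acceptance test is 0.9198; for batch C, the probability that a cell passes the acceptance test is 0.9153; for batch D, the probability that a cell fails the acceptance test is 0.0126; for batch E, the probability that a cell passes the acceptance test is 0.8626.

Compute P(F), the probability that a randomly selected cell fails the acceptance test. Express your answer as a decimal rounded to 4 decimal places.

P(F|A) = 1 − 0.9624 = 0.0376.
P(F|B) = 1 − 0.9198 = 0.0802.
P(F|C) = 1 − 0.9153 = 0.0847.
P(F|E) = 1 − 0.8626 = 0.1374.
P(F) = P(F|A)·P(A) + P(F|B)·P(B) + P(F|C)·P(C) + P(F|D)·P(D) + P(F|E)·P(E)
      = 0.0376·0.04 + 0.0802·0.6 + 0.0847·0.05 + 0.0126·0.23 + 0.1374·0.08
      = 0.001504 + 0.04812 + 0.004235 + 0.002898 + 0.010992 = 0.067749

P(F) ≈ 0.0677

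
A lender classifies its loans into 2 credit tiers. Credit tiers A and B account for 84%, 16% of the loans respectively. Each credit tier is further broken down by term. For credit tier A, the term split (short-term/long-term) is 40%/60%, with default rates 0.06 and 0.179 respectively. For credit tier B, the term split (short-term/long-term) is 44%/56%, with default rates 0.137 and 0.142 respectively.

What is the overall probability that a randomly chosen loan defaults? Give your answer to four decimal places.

P(D) ≈ 0.1327

P(D|A) = 0.4·0.06 + 0.6·0.179 = 0.024 + 0.1074 = 0.1314
P(D|B) = 0.44·0.137 + 0.56·0.142 = 0.06028 + 0.07952 = 0.1398
Then overall,
P(D) = 0.84·0.1314 + 0.16·0.1398
      = 0.110376 + 0.022368 = 0.132744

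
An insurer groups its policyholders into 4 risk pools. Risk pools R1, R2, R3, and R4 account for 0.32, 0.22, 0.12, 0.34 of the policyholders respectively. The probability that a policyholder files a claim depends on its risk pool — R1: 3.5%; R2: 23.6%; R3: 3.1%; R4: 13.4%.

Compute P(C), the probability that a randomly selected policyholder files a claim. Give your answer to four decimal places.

By the law of total probability,
P(C) = P(C|R1)·P(R1) + P(C|R2)·P(R2) + P(C|R3)·P(R3) + P(C|R4)·P(R4)
      = 0.035·0.32 + 0.236·0.22 + 0.031·0.12 + 0.134·0.34
      = 0.0112 + 0.05192 + 0.00372 + 0.04556 = 0.1124

P(C) ≈ 0.1124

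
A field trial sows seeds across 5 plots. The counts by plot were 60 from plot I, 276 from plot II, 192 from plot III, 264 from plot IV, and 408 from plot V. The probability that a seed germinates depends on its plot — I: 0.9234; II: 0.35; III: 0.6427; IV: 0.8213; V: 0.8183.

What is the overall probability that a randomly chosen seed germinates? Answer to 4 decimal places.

0.6884

Total: 60 + 276 + 192 + 264 + 408 = 1200.
P(I) = 60/1200 = 0.05. P(II) = 276/1200 = 0.23. P(III) = 192/1200 = 0.16. P(IV) = 264/1200 = 0.22. P(V) = 408/1200 = 0.34.
P(G) = P(G|I)·P(I) + P(G|II)·P(II) + P(G|III)·P(III) + P(G|IV)·P(IV) + P(G|V)·P(V)
      = 0.9234·0.05 + 0.35·0.23 + 0.6427·0.16 + 0.8213·0.22 + 0.8183·0.34
      = 0.04617 + 0.0805 + 0.102832 + 0.180686 + 0.278222 = 0.68841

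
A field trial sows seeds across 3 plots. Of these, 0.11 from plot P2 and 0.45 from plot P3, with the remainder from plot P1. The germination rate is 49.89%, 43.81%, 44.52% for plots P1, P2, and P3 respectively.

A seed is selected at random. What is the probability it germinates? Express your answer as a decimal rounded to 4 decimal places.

P(G) ≈ 0.4680

P(P1) = 1 − (0.11 + 0.45) = 0.44.
P(G) = P(G|P1)·P(P1) + P(G|P2)·P(P2) + P(G|P3)·P(P3)
      = 0.4989·0.44 + 0.4381·0.11 + 0.4452·0.45
      = 0.219516 + 0.048191 + 0.20034 = 0.468047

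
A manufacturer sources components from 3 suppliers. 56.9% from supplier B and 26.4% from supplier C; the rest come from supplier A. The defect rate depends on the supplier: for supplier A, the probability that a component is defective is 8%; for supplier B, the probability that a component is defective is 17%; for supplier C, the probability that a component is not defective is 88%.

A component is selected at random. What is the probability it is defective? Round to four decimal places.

0.1418

P(A) = 1 − (0.569 + 0.264) = 0.167.
P(D|C) = 1 − 0.88 = 0.12.
P(D) = P(D|A)·P(A) + P(D|B)·P(B) + P(D|C)·P(C)
      = 0.08·0.167 + 0.17·0.569 + 0.12·0.264
      = 0.01336 + 0.09673 + 0.03168 = 0.14177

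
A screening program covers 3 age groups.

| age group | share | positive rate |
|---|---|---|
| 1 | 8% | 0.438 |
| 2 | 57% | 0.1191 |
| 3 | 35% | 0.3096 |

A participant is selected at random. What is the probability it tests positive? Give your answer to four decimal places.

0.2113

By the law of total probability,
P(T) = P(T|1)·P(1) + P(T|2)·P(2) + P(T|3)·P(3)
      = 0.438·0.08 + 0.1191·0.57 + 0.3096·0.35
      = 0.03504 + 0.067887 + 0.10836 = 0.211287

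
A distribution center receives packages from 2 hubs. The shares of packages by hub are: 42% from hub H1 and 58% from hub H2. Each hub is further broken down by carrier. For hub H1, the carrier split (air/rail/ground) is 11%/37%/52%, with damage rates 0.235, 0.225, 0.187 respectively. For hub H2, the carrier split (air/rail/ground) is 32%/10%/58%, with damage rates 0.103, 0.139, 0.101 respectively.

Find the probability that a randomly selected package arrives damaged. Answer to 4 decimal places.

0.1478

P(D|H1) = 0.11·0.235 + 0.37·0.225 + 0.52·0.187 = 0.02585 + 0.08325 + 0.09724 = 0.20634
P(D|H2) = 0.32·0.103 + 0.1·0.139 + 0.58·0.101 = 0.03296 + 0.0139 + 0.05858 = 0.10544
By total probability over the outer partition,
P(D) = 0.42·0.20634 + 0.58·0.10544
      = 0.0866628 + 0.0611552 = 0.147818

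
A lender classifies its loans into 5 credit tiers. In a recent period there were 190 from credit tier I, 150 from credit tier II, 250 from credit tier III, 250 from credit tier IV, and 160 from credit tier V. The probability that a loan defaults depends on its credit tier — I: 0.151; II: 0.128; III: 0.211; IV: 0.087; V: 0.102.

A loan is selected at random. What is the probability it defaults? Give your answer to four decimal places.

Total: 190 + 150 + 250 + 250 + 160 = 1000.
P(I) = 190/1000 = 0.19. P(II) = 150/1000 = 0.15. P(III) = 250/1000 = 0.25. P(IV) = 250/1000 = 0.25. P(V) = 160/1000 = 0.16.
P(D) = P(D|I)·P(I) + P(D|II)·P(II) + P(D|III)·P(III) + P(D|IV)·P(IV) + P(D|V)·P(V)
      = 0.151·0.19 + 0.128·0.15 + 0.211·0.25 + 0.087·0.25 + 0.102·0.16
      = 0.02869 + 0.0192 + 0.05275 + 0.02175 + 0.01632 = 0.13871

0.1387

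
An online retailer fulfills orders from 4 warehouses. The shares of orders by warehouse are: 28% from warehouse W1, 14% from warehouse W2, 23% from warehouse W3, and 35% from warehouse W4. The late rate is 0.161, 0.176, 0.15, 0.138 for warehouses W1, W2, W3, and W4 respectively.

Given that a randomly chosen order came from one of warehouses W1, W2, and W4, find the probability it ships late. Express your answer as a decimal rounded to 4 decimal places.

0.1533

Let S = {W1, W2, W4}.
P(S) = 0.28 + 0.14 + 0.35 = 0.77.
P(L ∩ S) = 0.161·0.28 + 0.176·0.14 + 0.138·0.35 = 0.04508 + 0.02464 + 0.0483 = 0.11802.
P(L | S) = 0.11802 / 0.77 = 0.153273…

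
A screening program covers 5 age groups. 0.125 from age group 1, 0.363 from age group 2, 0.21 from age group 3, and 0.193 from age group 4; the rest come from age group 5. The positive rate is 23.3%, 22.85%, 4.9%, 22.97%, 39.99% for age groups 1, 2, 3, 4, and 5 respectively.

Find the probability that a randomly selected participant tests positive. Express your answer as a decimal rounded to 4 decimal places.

P(5) = 1 − (0.125 + 0.363 + 0.21 + 0.193) = 0.109.
P(T) = P(T|1)·P(1) + P(T|2)·P(2) + P(T|3)·P(3) + P(T|4)·P(4) + P(T|5)·P(5)
      = 0.233·0.125 + 0.2285·0.363 + 0.049·0.21 + 0.2297·0.193 + 0.3999·0.109
      = 0.029125 + 0.0829455 + 0.01029 + 0.0443321 + 0.0435891 = 0.2102817

0.2103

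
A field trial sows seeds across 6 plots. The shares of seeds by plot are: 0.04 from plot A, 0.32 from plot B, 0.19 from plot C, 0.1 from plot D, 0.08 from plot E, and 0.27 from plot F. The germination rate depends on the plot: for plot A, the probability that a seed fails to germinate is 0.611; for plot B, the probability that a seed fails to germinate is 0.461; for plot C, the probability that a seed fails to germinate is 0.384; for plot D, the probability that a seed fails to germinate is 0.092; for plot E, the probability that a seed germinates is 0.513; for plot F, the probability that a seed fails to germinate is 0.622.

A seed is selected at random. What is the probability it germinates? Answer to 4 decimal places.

0.5390

P(G|A) = 1 − 0.611 = 0.389.
P(G|B) = 1 − 0.461 = 0.539.
P(G|C) = 1 − 0.384 = 0.616.
P(G|D) = 1 − 0.092 = 0.908.
P(G|F) = 1 − 0.622 = 0.378.
P(G) = P(G|A)·P(A) + P(G|B)·P(B) + P(G|C)·P(C) + P(G|D)·P(D) + P(G|E)·P(E) + P(G|F)·P(F)
      = 0.389·0.04 + 0.539·0.32 + 0.616·0.19 + 0.908·0.1 + 0.513·0.08 + 0.378·0.27
      = 0.01556 + 0.17248 + 0.11704 + 0.0908 + 0.04104 + 0.10206 = 0.53898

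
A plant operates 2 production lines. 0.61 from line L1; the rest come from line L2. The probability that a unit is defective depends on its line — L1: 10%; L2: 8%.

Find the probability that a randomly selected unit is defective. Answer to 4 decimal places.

P(L2) = 1 − (0.61) = 0.39.
P(D) = P(D|L1)·P(L1) + P(D|L2)·P(L2)
      = 0.1·0.61 + 0.08·0.39
      = 0.061 + 0.0312 = 0.0922

0.0922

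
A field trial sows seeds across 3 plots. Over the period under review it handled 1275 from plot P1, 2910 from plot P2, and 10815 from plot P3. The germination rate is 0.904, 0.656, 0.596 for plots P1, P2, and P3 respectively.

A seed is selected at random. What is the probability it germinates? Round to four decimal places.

P(G) ≈ 0.6338

Total: 1275 + 2910 + 10815 = 15000.
P(P1) = 1275/15000 = 0.085. P(P2) = 2910/15000 = 0.194. P(P3) = 10815/15000 = 0.721.
P(G) = P(G|P1)·P(P1) + P(G|P2)·P(P2) + P(G|P3)·P(P3)
      = 0.904·0.085 + 0.656·0.194 + 0.596·0.721
      = 0.07684 + 0.127264 + 0.429716 = 0.63382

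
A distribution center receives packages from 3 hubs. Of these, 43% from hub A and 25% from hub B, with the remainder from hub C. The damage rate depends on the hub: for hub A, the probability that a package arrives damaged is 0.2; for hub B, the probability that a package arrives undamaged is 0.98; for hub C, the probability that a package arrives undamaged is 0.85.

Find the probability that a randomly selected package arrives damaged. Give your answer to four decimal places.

P(D) ≈ 0.1390

P(C) = 1 − (0.43 + 0.25) = 0.32.
P(D|B) = 1 − 0.98 = 0.02.
P(D|C) = 1 − 0.85 = 0.15.
P(D) = P(D|A)·P(A) + P(D|B)·P(B) + P(D|C)·P(C)
      = 0.2·0.43 + 0.02·0.25 + 0.15·0.32
      = 0.086 + 0.005 + 0.048 = 0.139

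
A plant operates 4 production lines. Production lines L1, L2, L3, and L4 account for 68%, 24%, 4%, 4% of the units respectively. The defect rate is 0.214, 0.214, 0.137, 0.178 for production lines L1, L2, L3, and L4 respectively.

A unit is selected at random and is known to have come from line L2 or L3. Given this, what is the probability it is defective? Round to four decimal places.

0.2030

Let S = {L2, L3}.
P(S) = 0.24 + 0.04 = 0.28.
P(D ∩ S) = 0.214·0.24 + 0.137·0.04 = 0.05136 + 0.00548 = 0.05684.
P(D | S) = 0.05684 / 0.28 = 0.203000…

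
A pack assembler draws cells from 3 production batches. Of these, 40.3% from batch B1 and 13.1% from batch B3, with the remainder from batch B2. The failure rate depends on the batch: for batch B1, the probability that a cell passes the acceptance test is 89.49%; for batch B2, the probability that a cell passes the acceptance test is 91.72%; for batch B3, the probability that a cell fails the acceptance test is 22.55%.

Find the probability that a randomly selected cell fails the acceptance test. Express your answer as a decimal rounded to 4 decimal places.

P(B2) = 1 − (0.403 + 0.131) = 0.466.
P(F|B1) = 1 − 0.8949 = 0.1051.
P(F|B2) = 1 − 0.9172 = 0.0828.
P(F) = P(F|B1)·P(B1) + P(F|B2)·P(B2) + P(F|B3)·P(B3)
      = 0.1051·0.403 + 0.0828·0.466 + 0.2255·0.131
      = 0.0423553 + 0.0385848 + 0.0295405 = 0.1104806

0.1105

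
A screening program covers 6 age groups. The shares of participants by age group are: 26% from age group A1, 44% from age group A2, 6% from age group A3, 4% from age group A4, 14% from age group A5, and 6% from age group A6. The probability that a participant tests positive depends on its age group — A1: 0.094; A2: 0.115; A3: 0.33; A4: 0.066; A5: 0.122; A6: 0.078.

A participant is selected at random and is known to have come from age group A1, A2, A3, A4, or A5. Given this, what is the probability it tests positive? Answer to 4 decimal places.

Let S = {A1, A2, A3, A4, A5}.
P(S) = 0.26 + 0.44 + 0.06 + 0.04 + 0.14 = 0.94.
P(T ∩ S) = 0.094·0.26 + 0.115·0.44 + 0.33·0.06 + 0.066·0.04 + 0.122·0.14 = 0.02444 + 0.0506 + 0.0198 + 0.00264 + 0.01708 = 0.11456.
P(T | S) = 0.11456 / 0.94 = 0.121872…

0.1219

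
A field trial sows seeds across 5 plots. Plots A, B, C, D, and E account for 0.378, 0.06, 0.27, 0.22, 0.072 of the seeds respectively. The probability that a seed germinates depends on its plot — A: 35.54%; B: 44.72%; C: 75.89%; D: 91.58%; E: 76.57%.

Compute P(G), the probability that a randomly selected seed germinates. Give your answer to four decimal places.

0.6227

Using total probability over the partition,
P(G) = P(G|A)·P(A) + P(G|B)·P(B) + P(G|C)·P(C) + P(G|D)·P(D) + P(G|E)·P(E)
      = 0.3554·0.378 + 0.4472·0.06 + 0.7589·0.27 + 0.9158·0.22 + 0.7657·0.072
      = 0.1343412 + 0.026832 + 0.204903 + 0.201476 + 0.0551304 = 0.6226826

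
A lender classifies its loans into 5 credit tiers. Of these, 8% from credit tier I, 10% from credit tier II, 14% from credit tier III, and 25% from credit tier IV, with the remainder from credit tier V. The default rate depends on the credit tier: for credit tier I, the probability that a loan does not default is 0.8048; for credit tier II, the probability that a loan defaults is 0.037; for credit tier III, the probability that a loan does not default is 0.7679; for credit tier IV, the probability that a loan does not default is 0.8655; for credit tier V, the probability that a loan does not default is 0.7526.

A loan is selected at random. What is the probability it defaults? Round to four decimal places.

0.1918

P(V) = 1 − (0.08 + 0.1 + 0.14 + 0.25) = 0.43.
P(D|I) = 1 − 0.8048 = 0.1952.
P(D|III) = 1 − 0.7679 = 0.2321.
P(D|IV) = 1 − 0.8655 = 0.1345.
P(D|V) = 1 − 0.7526 = 0.2474.
P(D) = P(D|I)·P(I) + P(D|II)·P(II) + P(D|III)·P(III) + P(D|IV)·P(IV) + P(D|V)·P(V)
      = 0.1952·0.08 + 0.037·0.1 + 0.2321·0.14 + 0.1345·0.25 + 0.2474·0.43
      = 0.015616 + 0.0037 + 0.032494 + 0.033625 + 0.106382 = 0.191817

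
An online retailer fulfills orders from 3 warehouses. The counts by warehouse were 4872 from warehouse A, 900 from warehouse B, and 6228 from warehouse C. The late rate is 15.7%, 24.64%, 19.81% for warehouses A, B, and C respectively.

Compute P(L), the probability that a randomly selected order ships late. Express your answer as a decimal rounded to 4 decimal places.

Total: 4872 + 900 + 6228 = 12000.
P(A) = 4872/12000 = 0.406. P(B) = 900/12000 = 0.075. P(C) = 6228/12000 = 0.519.
Using total probability over the partition,
P(L) = P(L|A)·P(A) + P(L|B)·P(B) + P(L|C)·P(C)
      = 0.157·0.406 + 0.2464·0.075 + 0.1981·0.519
      = 0.063742 + 0.01848 + 0.1028139 = 0.1850359

P(L) ≈ 0.1850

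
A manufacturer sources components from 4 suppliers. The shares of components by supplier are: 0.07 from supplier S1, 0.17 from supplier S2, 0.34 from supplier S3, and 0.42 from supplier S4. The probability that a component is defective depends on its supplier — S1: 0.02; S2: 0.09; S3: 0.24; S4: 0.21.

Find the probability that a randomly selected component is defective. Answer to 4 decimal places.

P(D) ≈ 0.1865

Using total probability over the partition,
P(D) = P(D|S1)·P(S1) + P(D|S2)·P(S2) + P(D|S3)·P(S3) + P(D|S4)·P(S4)
      = 0.02·0.07 + 0.09·0.17 + 0.24·0.34 + 0.21·0.42
      = 0.0014 + 0.0153 + 0.0816 + 0.0882 = 0.1865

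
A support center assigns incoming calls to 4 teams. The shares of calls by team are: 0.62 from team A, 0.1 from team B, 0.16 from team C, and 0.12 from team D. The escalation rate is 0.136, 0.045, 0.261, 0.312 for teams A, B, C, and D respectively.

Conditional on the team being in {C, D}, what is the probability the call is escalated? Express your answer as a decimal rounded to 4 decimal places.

Let S = {C, D}.
P(S) = 0.16 + 0.12 = 0.28.
P(E ∩ S) = 0.261·0.16 + 0.312·0.12 = 0.04176 + 0.03744 = 0.0792.
P(E | S) = 0.0792 / 0.28 = 0.282857…

P(E|S) ≈ 0.2829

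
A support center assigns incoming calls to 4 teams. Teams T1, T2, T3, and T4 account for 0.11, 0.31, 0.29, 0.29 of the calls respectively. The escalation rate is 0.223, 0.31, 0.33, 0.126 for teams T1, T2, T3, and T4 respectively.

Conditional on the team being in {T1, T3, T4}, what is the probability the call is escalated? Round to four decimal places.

Let S = {T1, T3, T4}.
P(S) = 0.11 + 0.29 + 0.29 = 0.69.
P(E ∩ S) = 0.223·0.11 + 0.33·0.29 + 0.126·0.29 = 0.02453 + 0.0957 + 0.03654 = 0.15677.
P(E | S) = 0.15677 / 0.69 = 0.227203…

0.2272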